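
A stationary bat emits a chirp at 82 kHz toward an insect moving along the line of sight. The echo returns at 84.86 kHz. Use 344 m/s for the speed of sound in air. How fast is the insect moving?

5.9 m/s

Double Doppler shift off a moving reflector: f₂ = f₀ · (v + u)/(v − u) (u > 0 toward emitter).
Rearranging, u = v · (f₂ − f₀)/(f₂ + f₀) = 344 × 2.86/166.86 ≈ 5.9 m/s.
So the insect is moving at 5.9 m/s toward the emitter.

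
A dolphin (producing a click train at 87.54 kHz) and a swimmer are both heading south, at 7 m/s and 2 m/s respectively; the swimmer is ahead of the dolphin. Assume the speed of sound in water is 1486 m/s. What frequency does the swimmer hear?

87.8 kHz

The swimmer is ahead, so the dolphin is moving toward it while the swimmer is moving away from the dolphin.
Both move, so f' = f · (v − v_o)/(v − v_s).
f' = 87.54 × (1486 − 2)/(1486 − 7) = 87.54 × 1484/1479 ≈ 87.8 kHz.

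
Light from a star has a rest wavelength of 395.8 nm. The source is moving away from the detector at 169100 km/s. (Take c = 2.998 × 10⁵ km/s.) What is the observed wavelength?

749.7 nm

β = v/c = 169100/299800 = 0.5640.
Relativistic Doppler for wavelength: λ' = λ₀ · √((1 + β)/(1 − β)).
λ' = 395.8 × √(1.5640/0.4360) = 395.8 × 1.89410 ≈ 749.7 nm.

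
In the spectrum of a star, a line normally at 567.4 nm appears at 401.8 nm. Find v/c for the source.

0.332

λ'/λ₀ = 0.7081 < 1 (blueshift), so the source is approaching.
λ'/λ₀ = √((1 − β)/(1 + β)) for an approaching source ⇒ β = (1 − r²)/(1 + r²) with r = λ'/λ₀.
β = (1 − 0.5015)/(1 + 0.5015) ≈ 0.332.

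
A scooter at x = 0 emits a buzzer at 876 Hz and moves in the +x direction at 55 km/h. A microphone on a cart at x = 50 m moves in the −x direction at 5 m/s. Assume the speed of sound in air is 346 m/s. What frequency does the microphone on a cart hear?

930 Hz

55 km/h = 15.28 m/s.
The observer lies on the +x side, so the source is heading toward the observer and the observer is heading toward the source.
General Doppler shift: f' = f · (v + v_o)/(v − v_s).
f' = 876 × (346 + 5)/(346 − 15.28) = 876 × 351/330.72 ≈ 930 Hz.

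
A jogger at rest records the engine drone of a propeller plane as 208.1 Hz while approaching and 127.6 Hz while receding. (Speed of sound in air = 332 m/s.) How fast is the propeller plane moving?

f₁/f₂ = (v + v_s)/(v − v_s), so v_s = v · (f₁ − f₂)/(f₁ + f₂).
v_s = 332 × (208.1 − 127.6)/(208.1 + 127.6) = 332 × 80.5/335.7 ≈ 80 m/s.

80 m/s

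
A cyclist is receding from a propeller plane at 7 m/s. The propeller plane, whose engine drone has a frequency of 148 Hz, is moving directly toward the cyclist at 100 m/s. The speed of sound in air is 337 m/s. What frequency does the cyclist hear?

With source approaching and observer receding, f' = f · (v − v_o)/(v − v_s).
f' = 148 × (337 − 7)/(337 − 100) = 148 × 330/237 ≈ 206 Hz.

206 Hz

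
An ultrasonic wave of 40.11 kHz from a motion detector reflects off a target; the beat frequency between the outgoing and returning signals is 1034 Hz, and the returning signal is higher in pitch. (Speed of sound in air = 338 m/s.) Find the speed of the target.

Double Doppler shift off a moving reflector: f₂ = f₀ · (v + u)/(v − u) (u > 0 toward emitter).
Returning signal is higher, so f₂ = f₀ + Δf = 40110 + 1034 = 41144 Hz.
Rearranging, u = v · (f₂ − f₀)/(f₂ + f₀) = 338 × 1034/81254 ≈ 4.3 m/s.
So the target is moving at 4.3 m/s toward the emitter.

4.3 m/s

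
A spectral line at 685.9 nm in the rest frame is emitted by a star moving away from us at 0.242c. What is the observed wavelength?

878.0 nm

Relativistic Doppler for wavelength: λ' = λ₀ · √((1 + β)/(1 − β)).
λ' = 685.9 × √(1.2420/0.7580) = 685.9 × 1.28005 ≈ 878.0 nm.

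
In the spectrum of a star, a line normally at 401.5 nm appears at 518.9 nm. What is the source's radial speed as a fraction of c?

0.251c

λ'/λ₀ = 1.2924 > 1 (redshift), so the source is receding.
λ'/λ₀ = √((1 + β)/(1 − β)) for a receding source ⇒ β = (r² − 1)/(r² + 1) with r = λ'/λ₀.
β = (1.6703 − 1)/(1.6703 + 1) ≈ 0.251.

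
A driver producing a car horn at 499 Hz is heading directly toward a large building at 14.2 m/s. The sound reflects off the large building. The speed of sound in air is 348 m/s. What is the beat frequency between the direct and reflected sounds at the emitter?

42.5 Hz

The large building receives the sound from a moving source: f₁ = f₀ · v/(v − v_e) = 499 × 348/333.8 ≈ 520.2 Hz.
On the return leg the driver is a moving observer: f₂ = f₁ · (v + v_e)/v = 520.2 × 362.2/348 ≈ 541.5 Hz.
Equivalently f₂ = f₀ · (v + v_e)/(v − v_e).
Beat against the emitted tone: |f₂ − f₀| = 2v_e·f₀/(v − v_e) = 2 × 14.2 × 499/333.8 ≈ 42.5 Hz.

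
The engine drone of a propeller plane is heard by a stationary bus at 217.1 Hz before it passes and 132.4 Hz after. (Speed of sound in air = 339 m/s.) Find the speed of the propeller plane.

f₁/f₂ = (v + v_s)/(v − v_s), so v_s = v · (f₁ − f₂)/(f₁ + f₂).
v_s = 339 × (217.1 − 132.4)/(217.1 + 132.4) = 339 × 84.7/349.5 ≈ 82 m/s.

82 m/s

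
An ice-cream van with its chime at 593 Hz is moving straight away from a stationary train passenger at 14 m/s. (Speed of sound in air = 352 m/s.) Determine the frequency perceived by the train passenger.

Moving source, stationary observer: f' = f · v/(v + v_s) since the source is receding.
f' = 593 × 352/(352 + 14) = 593 × 352/366 ≈ 570 Hz.

570 Hz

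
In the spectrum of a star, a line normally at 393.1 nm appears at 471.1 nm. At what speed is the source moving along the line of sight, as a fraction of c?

λ'/λ₀ = 1.1984 > 1 (redshift), so the source is receding.
λ'/λ₀ = √((1 + β)/(1 − β)) for a receding source ⇒ β = (r² − 1)/(r² + 1) with r = λ'/λ₀.
β = (1.4362 − 1)/(1.4362 + 1) ≈ 0.179.

0.179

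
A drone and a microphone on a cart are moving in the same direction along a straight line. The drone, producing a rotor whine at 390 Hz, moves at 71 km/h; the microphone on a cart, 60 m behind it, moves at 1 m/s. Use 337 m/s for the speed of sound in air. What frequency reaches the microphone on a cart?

370 Hz

71 km/h = 19.72 m/s.
The microphone on a cart is behind, so the drone is moving away from it while the microphone on a cart is moving toward the drone.
Both move, so f' = f · (v + v_o)/(v + v_s).
f' = 390 × (337 + 1)/(337 + 19.72) = 390 × 338/356.72 ≈ 370 Hz.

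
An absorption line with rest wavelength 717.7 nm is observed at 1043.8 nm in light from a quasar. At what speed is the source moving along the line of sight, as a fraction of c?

0.358

λ'/λ₀ = 1.4544 > 1 (redshift), so the source is receding.
λ'/λ₀ = √((1 + β)/(1 − β)) for a receding source ⇒ β = (r² − 1)/(r² + 1) with r = λ'/λ₀.
β = (2.1152 − 1)/(2.1152 + 1) ≈ 0.358.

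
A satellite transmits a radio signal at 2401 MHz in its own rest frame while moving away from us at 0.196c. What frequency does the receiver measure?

1968.6 MHz

Relativistic Doppler for frequency: f' = f₀ · √((1 − β)/(1 + β)).
f' = 2401 × √(0.8040/1.1960) = 2401 × 0.81990 ≈ 1968.6 MHz.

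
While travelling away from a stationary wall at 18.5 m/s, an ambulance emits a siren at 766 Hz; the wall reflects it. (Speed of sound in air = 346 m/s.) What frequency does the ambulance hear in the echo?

688 Hz

The wall receives the sound from a moving source: f₁ = f₀ · v/(v + v_e) = 766 × 346/364.5 ≈ 727 Hz.
On the return leg the ambulance is a moving observer: f₂ = f₁ · (v − v_e)/v = 727 × 327.5/346 ≈ 688 Hz.
Equivalently f₂ = f₀ · (v − v_e)/(v + v_e).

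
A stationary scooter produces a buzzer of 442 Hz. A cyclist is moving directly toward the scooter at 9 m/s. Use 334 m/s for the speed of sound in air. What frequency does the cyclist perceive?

Moving observer, stationary source: f' = f · (v + v_o)/v.
f' = 442 × (334 + 9)/334 = 442 × 343/334 ≈ 454 Hz.

454 Hz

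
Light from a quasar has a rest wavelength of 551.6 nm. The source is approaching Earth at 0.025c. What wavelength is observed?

Relativistic Doppler for wavelength: λ' = λ₀ · √((1 − β)/(1 + β)).
λ' = 551.6 × √(0.9750/1.0250) = 551.6 × 0.97530 ≈ 538.0 nm.

538.0 nm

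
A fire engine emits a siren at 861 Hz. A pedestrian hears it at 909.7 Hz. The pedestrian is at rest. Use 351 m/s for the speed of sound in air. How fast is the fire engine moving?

18.8 m/s

f' > f, so the fire engine is approaching.
f' = f · v/(v − v_s) ⇒ v_s = v · |1 − f/f'|.
v_s = 351 × |1 − 861/909.7| = 351 × 0.05353 ≈ 18.8 m/s.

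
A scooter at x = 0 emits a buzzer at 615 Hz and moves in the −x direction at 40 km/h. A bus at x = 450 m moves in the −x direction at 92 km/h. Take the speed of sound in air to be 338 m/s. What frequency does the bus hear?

640 Hz

40 km/h = 11.11 m/s; 92 km/h = 25.56 m/s.
The observer lies on the +x side, so the source is heading away from the observer and the observer is heading toward the source.
Both move, so f' = f · (v + v_o)/(v + v_s).
f' = 615 × (338 + 25.56)/(338 + 11.11) = 615 × 363.56/349.11 ≈ 640 Hz.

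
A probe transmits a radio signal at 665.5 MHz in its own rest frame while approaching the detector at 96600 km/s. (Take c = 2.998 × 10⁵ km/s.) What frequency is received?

β = v/c = 96600/299800 = 0.3222.
Relativistic Doppler for frequency: f' = f₀ · √((1 + β)/(1 − β)).
f' = 665.5 × √(1.3222/0.6778) = 665.5 × 1.39671 ≈ 929.5 MHz.

929.5 MHz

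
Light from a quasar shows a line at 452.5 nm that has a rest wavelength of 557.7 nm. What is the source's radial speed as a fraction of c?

λ'/λ₀ = 0.8114 < 1 (blueshift), so the source is approaching.
λ'/λ₀ = √((1 − β)/(1 + β)) for an approaching source ⇒ β = (1 − r²)/(1 + r²) with r = λ'/λ₀.
β = (1 − 0.6583)/(1 + 0.6583) ≈ 0.206.

0.206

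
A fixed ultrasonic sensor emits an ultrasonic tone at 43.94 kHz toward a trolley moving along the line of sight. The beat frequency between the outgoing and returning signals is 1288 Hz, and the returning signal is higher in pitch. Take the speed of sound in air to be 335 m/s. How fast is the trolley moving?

Double Doppler shift off a moving reflector: f₂ = f₀ · (v + u)/(v − u) (u > 0 toward emitter).
Returning signal is higher, so f₂ = f₀ + Δf = 43940 + 1288 = 45228 Hz.
Rearranging, u = v · (f₂ − f₀)/(f₂ + f₀) = 335 × 1288/89168 ≈ 4.8 m/s.
So the trolley is moving at 4.8 m/s toward the emitter.

4.8 m/s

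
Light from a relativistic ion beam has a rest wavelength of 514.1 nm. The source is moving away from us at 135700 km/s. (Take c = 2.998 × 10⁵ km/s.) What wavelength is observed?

β = v/c = 135700/299800 = 0.4526.
Relativistic Doppler for wavelength: λ' = λ₀ · √((1 + β)/(1 − β)).
λ' = 514.1 × √(1.4526/0.5474) = 514.1 × 1.62907 ≈ 837.5 nm.

837.5 nm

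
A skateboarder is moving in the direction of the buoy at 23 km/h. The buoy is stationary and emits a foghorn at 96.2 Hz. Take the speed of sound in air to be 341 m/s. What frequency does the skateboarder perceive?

23 km/h = 6.389 m/s.
Only the observer moves, toward the source, so f' = f · (v + v_o)/v.
f' = 96.2 × (341 + 6.389)/341 = 96.2 × 347.39/341 ≈ 98 Hz.

98 Hz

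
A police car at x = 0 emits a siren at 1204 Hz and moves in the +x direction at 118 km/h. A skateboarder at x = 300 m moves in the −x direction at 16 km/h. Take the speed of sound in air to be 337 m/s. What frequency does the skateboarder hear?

118 km/h = 32.78 m/s; 16 km/h = 4.444 m/s.
The observer lies on the +x side, so the source is heading toward the observer and the observer is heading toward the source.
General Doppler shift: f' = f · (v + v_o)/(v − v_s).
f' = 1204 × (337 + 4.444)/(337 − 32.78) = 1204 × 341.44/304.22 ≈ 1351 Hz.

1351 Hz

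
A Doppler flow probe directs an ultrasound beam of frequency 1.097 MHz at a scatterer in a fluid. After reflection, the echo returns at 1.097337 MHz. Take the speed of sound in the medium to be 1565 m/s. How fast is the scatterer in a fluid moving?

0.24 m/s

Double Doppler shift off a moving reflector: f₂ = f₀ · (v + u)/(v − u) (u > 0 toward emitter).
Rearranging, u = v · (f₂ − f₀)/(f₂ + f₀) = 1565 × 0.000337/2.194337 ≈ 0.24 m/s.
So the scatterer in a fluid is moving at 0.24 m/s toward the emitter.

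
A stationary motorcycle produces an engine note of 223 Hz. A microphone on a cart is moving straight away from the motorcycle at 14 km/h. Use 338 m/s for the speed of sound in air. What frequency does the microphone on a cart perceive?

14 km/h = 3.889 m/s.
Moving observer, stationary source: f' = f · (v − v_o)/v.
f' = 223 × (338 − 3.889)/338 = 223 × 334.11/338 ≈ 220 Hz.

220 Hz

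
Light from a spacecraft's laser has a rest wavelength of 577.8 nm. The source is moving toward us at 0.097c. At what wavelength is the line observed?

Relativistic Doppler for wavelength: λ' = λ₀ · √((1 − β)/(1 + β)).
λ' = 577.8 × √(0.9030/1.0970) = 577.8 × 0.90728 ≈ 524.2 nm.

524.2 nm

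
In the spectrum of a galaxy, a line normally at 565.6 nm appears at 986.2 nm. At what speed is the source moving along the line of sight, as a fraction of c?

λ'/λ₀ = 1.7436 > 1 (redshift), so the source is receding.
λ'/λ₀ = √((1 + β)/(1 − β)) for a receding source ⇒ β = (r² − 1)/(r² + 1) with r = λ'/λ₀.
β = (3.0403 − 1)/(3.0403 + 1) ≈ 0.505.

0.505c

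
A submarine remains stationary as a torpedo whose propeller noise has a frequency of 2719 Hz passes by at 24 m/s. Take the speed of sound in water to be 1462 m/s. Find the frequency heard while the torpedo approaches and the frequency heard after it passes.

Approaching: f₁ = f · v/(v − v_s) = 2719 × 1462/1438 ≈ 2764 Hz.
Receding: f₂ = f · v/(v + v_s) = 2719 × 1462/1486 ≈ 2675 Hz.

2764 Hz approaching; 2675 Hz receding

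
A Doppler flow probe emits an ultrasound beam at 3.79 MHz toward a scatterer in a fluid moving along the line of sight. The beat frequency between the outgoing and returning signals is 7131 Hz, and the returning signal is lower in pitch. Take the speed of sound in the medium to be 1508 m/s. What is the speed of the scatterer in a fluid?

Double Doppler shift off a moving reflector: f₂ = f₀ · (v + u)/(v − u) (u > 0 toward emitter).
Returning signal is lower, so f₂ = f₀ − Δf = 3790000 − 7131 = 3782869 Hz.
Rearranging, u = v · (f₂ − f₀)/(f₂ + f₀) = 1508 × -7131/7572869 ≈ -1.42 m/s.
So the scatterer in a fluid is moving at 1.42 m/s away from the emitter.

1.42 m/s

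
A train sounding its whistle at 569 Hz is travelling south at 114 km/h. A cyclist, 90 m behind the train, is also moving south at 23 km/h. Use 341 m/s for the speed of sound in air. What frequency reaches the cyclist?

114 km/h = 31.67 m/s; 23 km/h = 6.389 m/s.
The cyclist is behind, so the train is moving away from it while the cyclist is moving toward the train.
General Doppler shift: f' = f · (v + v_o)/(v + v_s).
f' = 569 × (341 + 6.389)/(341 + 31.67) = 569 × 347.39/372.67 ≈ 530 Hz.

530 Hz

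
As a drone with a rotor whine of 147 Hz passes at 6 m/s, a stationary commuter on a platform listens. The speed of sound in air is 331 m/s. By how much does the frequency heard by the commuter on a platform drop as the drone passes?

Approaching: f₁ = f · v/(v − v_s) = 147 × 331/325 ≈ 149.71 Hz.
Receding: f₂ = f · v/(v + v_s) = 147 × 331/337 ≈ 144.38 Hz.
Drop: f₁ − f₂ = 2f·v·v_s/(v² − v_s²) = 2 × 147 × 331 × 6/(331² − 6²) ≈ 5.33 Hz.

5.33 Hz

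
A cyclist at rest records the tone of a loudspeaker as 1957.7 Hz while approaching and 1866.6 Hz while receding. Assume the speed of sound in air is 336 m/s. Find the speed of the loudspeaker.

8.0 m/s

f₁/f₂ = (v + v_s)/(v − v_s), so v_s = v · (f₁ − f₂)/(f₁ + f₂).
v_s = 336 × (1957.7 − 1866.6)/(1957.7 + 1866.6) = 336 × 91.1/3824.3 ≈ 8.0 m/s.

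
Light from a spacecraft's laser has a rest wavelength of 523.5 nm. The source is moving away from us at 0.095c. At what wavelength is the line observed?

Relativistic Doppler for wavelength: λ' = λ₀ · √((1 + β)/(1 − β)).
λ' = 523.5 × √(1.0950/0.9050) = 523.5 × 1.09997 ≈ 575.8 nm.

575.8 nm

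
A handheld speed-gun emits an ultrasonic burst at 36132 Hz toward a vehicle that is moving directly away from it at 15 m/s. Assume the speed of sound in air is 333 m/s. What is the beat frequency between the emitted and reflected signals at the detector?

The vehicle first receives the wave as a moving observer: f₁ = f₀ · (v − u)/v = 36132 × (333 − 15)/333 ≈ 34504 Hz.
The reflection then acts as a moving source: f₂ = f₁ · v/(v + u) ≈ 33017 Hz.
Beat frequency: |f₂ − f₀| = 2u·f₀/(v + u) = 2 × 15 × 36132/348 ≈ 3115 Hz.

3115 Hz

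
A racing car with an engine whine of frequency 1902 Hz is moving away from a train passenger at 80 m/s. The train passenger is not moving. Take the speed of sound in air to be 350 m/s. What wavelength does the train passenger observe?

22.6 cm

With the source moving away from a stationary observer, f' = f · v/(v + v_s).
f' = 1902 × 350/(350 + 80) ≈ 1548 Hz.
λ' = v/f' = 350/1548.14 ≈ 22.6 cm.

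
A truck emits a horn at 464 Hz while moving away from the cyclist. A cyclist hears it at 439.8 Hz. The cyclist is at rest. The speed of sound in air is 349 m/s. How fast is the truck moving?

f' = f · v/(v + v_s) ⇒ v_s = v · |1 − f/f'|.
v_s = 349 × |1 − 464/439.8| = 349 × 0.05503 ≈ 19.2 m/s.

19.2 m/s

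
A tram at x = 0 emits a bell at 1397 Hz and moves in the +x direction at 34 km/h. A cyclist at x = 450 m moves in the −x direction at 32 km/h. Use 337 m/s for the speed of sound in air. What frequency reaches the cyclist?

1475 Hz

34 km/h = 9.444 m/s; 32 km/h = 8.889 m/s.
The observer lies on the +x side, so the source is heading toward the observer and the observer is heading toward the source.
Both move, so f' = f · (v + v_o)/(v − v_s).
f' = 1397 × (337 + 8.889)/(337 − 9.444) = 1397 × 345.89/327.56 ≈ 1475 Hz.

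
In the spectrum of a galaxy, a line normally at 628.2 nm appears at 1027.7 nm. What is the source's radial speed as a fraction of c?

λ'/λ₀ = 1.6359 > 1 (redshift), so the source is receding.
λ'/λ₀ = √((1 + β)/(1 − β)) for a receding source ⇒ β = (r² − 1)/(r² + 1) with r = λ'/λ₀.
β = (2.6763 − 1)/(2.6763 + 1) ≈ 0.456.

0.456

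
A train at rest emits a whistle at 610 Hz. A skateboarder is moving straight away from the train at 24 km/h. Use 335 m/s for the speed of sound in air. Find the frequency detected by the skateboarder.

24 km/h = 6.667 m/s.
Moving observer, stationary source: f' = f · (v − v_o)/v.
f' = 610 × (335 − 6.667)/335 = 610 × 328.33/335 ≈ 598 Hz.

598 Hz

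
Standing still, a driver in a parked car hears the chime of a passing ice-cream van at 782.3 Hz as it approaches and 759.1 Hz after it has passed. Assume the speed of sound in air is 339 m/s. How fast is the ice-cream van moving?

5.1 m/s

f₁/f₂ = (v + v_s)/(v − v_s), so v_s = v · (f₁ − f₂)/(f₁ + f₂).
v_s = 339 × (782.3 − 759.1)/(782.3 + 759.1) = 339 × 23.2/1541.4 ≈ 5.1 m/s.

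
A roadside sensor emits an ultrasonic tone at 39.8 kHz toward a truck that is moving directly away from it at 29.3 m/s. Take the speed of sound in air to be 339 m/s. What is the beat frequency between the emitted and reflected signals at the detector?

The truck first receives the wave as a moving observer: f₁ = f₀ · (v − u)/v = 39.8 × (339 − 29.3)/339 ≈ 36.36 kHz.
The reflection then acts as a moving source: f₂ = f₁ · v/(v + u) ≈ 33.47 kHz.
Equivalently f₂ = f₀ · (v − u)/(v + u).
Beat frequency (with f₀ = 39800 Hz): |f₂ − f₀| = 2u·f₀/(v + u) = 2 × 29.3 × 39800/368.3 ≈ 6333 Hz.

6333 Hz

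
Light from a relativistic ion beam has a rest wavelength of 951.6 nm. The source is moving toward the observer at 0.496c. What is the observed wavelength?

552.3 nm

Relativistic Doppler for wavelength: λ' = λ₀ · √((1 − β)/(1 + β)).
λ' = 951.6 × √(0.5040/1.4960) = 951.6 × 0.58043 ≈ 552.3 nm.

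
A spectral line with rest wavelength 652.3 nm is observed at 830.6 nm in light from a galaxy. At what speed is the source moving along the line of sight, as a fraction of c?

λ'/λ₀ = 1.2733 > 1 (redshift), so the source is receding.
λ'/λ₀ = √((1 + β)/(1 − β)) for a receding source ⇒ β = (r² − 1)/(r² + 1) with r = λ'/λ₀.
β = (1.6214 − 1)/(1.6214 + 1) ≈ 0.237.

0.237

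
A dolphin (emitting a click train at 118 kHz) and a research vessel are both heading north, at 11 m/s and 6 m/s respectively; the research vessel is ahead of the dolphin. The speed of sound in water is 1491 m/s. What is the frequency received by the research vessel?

118.4 kHz

The research vessel is ahead, so the dolphin is moving toward it while the research vessel is moving away from the dolphin.
General Doppler shift: f' = f · (v − v_o)/(v − v_s).
f' = 118 × (1491 − 6)/(1491 − 11) = 118 × 1485/1480 ≈ 118.4 kHz.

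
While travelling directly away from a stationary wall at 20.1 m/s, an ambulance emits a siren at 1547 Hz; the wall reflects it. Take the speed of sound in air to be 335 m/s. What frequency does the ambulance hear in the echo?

1372 Hz

The wall receives the sound from a moving source: f₁ = f₀ · v/(v + v_e) = 1547 × 335/355.1 ≈ 1459 Hz.
On the return leg the ambulance is a moving observer: f₂ = f₁ · (v − v_e)/v = 1459 × 314.9/335 ≈ 1372 Hz.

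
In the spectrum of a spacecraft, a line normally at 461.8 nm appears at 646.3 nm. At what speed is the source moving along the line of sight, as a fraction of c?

0.324

λ'/λ₀ = 1.3995 > 1 (redshift), so the source is receding.
λ'/λ₀ = √((1 + β)/(1 − β)) for a receding source ⇒ β = (r² − 1)/(r² + 1) with r = λ'/λ₀.
β = (1.9587 − 1)/(1.9587 + 1) ≈ 0.324.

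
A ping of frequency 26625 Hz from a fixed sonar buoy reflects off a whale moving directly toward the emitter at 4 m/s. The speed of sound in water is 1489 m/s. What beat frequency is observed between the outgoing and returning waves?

The whale first receives the wave as a moving observer: f₁ = f₀ · (v + u)/v = 26625 × (1489 + 4)/1489 ≈ 26696.5 Hz.
The reflection then acts as a moving source: f₂ = f₁ · v/(v − u) ≈ 26768.4 Hz.
Beat frequency: |f₂ − f₀| = 2u·f₀/(v − u) = 2 × 4 × 26625/1485 ≈ 143 Hz.

143 Hz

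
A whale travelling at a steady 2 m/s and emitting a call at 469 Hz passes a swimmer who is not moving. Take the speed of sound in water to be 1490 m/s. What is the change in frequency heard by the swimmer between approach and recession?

1.26 Hz

Approaching: f₁ = f · v/(v − v_s) = 469 × 1490/1488 ≈ 469.63 Hz.
Receding: f₂ = f · v/(v + v_s) = 469 × 1490/1492 ≈ 468.37 Hz.
Drop: f₁ − f₂ = 2f·v·v_s/(v² − v_s²) = 2 × 469 × 1490 × 2/(1490² − 2²) ≈ 1.26 Hz.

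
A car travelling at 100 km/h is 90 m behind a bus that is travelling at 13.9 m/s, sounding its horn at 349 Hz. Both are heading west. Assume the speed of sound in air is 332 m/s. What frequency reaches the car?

100 km/h = 27.78 m/s.
The car is behind, so the bus is moving away from it while the car is moving toward the bus.
Both move, so f' = f · (v + v_o)/(v + v_s).
f' = 349 × (332 + 27.78)/(332 + 13.9) = 349 × 359.78/345.9 ≈ 363 Hz.

363 Hz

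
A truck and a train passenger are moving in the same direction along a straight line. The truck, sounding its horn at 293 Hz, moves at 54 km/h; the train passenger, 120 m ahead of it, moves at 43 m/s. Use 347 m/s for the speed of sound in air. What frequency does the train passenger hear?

54 km/h = 15 m/s.
The train passenger is ahead, so the truck is moving toward it while the train passenger is moving away from the truck.
General Doppler shift: f' = f · (v − v_o)/(v − v_s).
f' = 293 × (347 − 43)/(347 − 15) = 293 × 304/332 ≈ 268 Hz.

268 Hz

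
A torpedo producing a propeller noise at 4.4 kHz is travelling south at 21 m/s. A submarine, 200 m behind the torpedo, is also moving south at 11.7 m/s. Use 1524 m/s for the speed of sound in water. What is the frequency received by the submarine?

The submarine is behind, so the torpedo is moving away from it while the submarine is moving toward the torpedo.
With source receding and observer approaching, f' = f · (v + v_o)/(v + v_s).
f' = 4.4 × (1524 + 11.7)/(1524 + 21) = 4.4 × 1535.7/1545 ≈ 4.37 kHz.

4.37 kHz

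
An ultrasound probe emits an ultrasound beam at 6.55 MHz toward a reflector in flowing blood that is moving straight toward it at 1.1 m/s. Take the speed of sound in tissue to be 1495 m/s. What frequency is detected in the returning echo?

At the reflector in flowing blood (a moving observer), f₁ = f₀ · (v + u)/v = 6.55 × 1496.1/1495 ≈ 6.555 MHz.
The reflection then acts as a moving source: f₂ = f₁ · v/(v − u) ≈ 6.560 MHz.
Equivalently f₂ = f₀ · (v + u)/(v − u).

6.560 MHz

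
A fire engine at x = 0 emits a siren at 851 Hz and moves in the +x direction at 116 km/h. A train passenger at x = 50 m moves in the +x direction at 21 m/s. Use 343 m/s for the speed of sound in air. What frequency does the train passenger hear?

116 km/h = 32.22 m/s.
The observer lies on the +x side, so the source is heading toward the observer and the observer is heading away from the source.
General Doppler shift: f' = f · (v − v_o)/(v − v_s).
f' = 851 × (343 − 21)/(343 − 32.22) = 851 × 322/310.78 ≈ 882 Hz.

882 Hz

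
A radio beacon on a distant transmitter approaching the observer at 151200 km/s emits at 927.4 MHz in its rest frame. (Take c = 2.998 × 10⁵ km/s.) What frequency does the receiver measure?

1615.6 MHz

β = v/c = 151200/299800 = 0.5043.
Relativistic Doppler for frequency: f' = f₀ · √((1 + β)/(1 − β)).
f' = 927.4 × √(1.5043/0.4957) = 927.4 × 1.74212 ≈ 1615.6 MHz.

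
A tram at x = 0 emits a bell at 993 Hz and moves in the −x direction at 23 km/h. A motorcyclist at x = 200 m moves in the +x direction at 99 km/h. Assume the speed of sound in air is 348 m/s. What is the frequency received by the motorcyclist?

898 Hz

23 km/h = 6.389 m/s; 99 km/h = 27.5 m/s.
The observer lies on the +x side, so the source is heading away from the observer and the observer is heading away from the source.
Both move, so f' = f · (v − v_o)/(v + v_s).
f' = 993 × (348 − 27.5)/(348 + 6.389) = 993 × 320.5/354.39 ≈ 898 Hz.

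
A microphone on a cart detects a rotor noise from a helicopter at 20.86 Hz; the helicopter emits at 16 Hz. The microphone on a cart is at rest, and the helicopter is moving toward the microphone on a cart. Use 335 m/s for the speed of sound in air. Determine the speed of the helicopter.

f' = f · v/(v − v_s) ⇒ v_s = v · |1 − f/f'|.
v_s = 335 × |1 − 16/20.86| = 335 × 0.233 ≈ 78 m/s.

78 m/s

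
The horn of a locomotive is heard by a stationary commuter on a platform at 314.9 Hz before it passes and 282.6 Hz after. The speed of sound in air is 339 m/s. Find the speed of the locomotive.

18.3 m/s

f₁/f₂ = (v + v_s)/(v − v_s), so v_s = v · (f₁ − f₂)/(f₁ + f₂).
v_s = 339 × (314.9 − 282.6)/(314.9 + 282.6) = 339 × 32.3/597.5 ≈ 18.3 m/s.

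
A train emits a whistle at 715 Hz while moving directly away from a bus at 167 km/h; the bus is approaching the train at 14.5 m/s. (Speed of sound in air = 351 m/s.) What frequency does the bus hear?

658 Hz

167 km/h = 46.39 m/s.
General Doppler shift: f' = f · (v + v_o)/(v + v_s).
f' = 715 × (351 + 14.5)/(351 + 46.39) = 715 × 365.5/397.39 ≈ 658 Hz.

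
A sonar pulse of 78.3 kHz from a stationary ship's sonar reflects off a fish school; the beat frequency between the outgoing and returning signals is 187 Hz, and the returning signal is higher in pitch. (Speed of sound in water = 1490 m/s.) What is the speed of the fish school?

Double Doppler shift off a moving reflector: f₂ = f₀ · (v + u)/(v − u) (u > 0 toward emitter).
Returning signal is higher, so f₂ = f₀ + Δf = 78300 + 187 = 78487 Hz.
Rearranging, u = v · (f₂ − f₀)/(f₂ + f₀) = 1490 × 187/156787 ≈ 1.78 m/s.
So the fish school is moving at 1.78 m/s toward the emitter.

1.78 m/s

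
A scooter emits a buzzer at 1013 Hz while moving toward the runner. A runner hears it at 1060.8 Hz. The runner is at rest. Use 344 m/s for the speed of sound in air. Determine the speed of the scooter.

15.5 m/s

f' = f · v/(v − v_s) ⇒ v_s = v · |1 − f/f'|.
v_s = 344 × |1 − 1013/1060.8| = 344 × 0.04506 ≈ 15.5 m/s.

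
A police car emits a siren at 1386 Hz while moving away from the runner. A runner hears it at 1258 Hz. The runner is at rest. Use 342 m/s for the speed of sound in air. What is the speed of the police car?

f' = f · v/(v + v_s) ⇒ v_s = v · |1 − f/f'|.
v_s = 342 × |1 − 1386/1258| = 342 × 0.1017 ≈ 35 m/s.

35 m/s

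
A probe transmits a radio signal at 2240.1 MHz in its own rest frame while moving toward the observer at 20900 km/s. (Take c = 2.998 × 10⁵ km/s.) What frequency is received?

2402.1 MHz

β = v/c = 20900/299800 = 0.0697.
Relativistic Doppler for frequency: f' = f₀ · √((1 + β)/(1 − β)).
f' = 2240.1 × √(1.0697/0.9303) = 2240.1 × 1.07232 ≈ 2402.1 MHz.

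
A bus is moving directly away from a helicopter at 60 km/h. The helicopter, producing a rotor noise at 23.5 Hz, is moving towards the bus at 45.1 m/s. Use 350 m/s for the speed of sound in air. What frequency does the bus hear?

25.7 Hz

60 km/h = 16.67 m/s.
With source approaching and observer receding, f' = f · (v − v_o)/(v − v_s).
f' = 23.5 × (350 − 16.67)/(350 − 45.1) = 23.5 × 333.33/304.9 ≈ 25.7 Hz.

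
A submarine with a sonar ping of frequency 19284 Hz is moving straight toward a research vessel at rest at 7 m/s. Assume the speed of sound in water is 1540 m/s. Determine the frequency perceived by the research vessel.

Moving source, stationary observer: f' = f · v/(v − v_s) since the source is approaching.
f' = 19284 × 1540/(1540 − 7) = 19284 × 1540/1533 ≈ 19372 Hz.

19372 Hz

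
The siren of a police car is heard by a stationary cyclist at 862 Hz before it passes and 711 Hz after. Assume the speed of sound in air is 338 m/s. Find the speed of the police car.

f₁/f₂ = (v + v_s)/(v − v_s), so v_s = v · (f₁ − f₂)/(f₁ + f₂).
v_s = 338 × (862 − 711)/(862 + 711) = 338 × 151/1573 ≈ 32 m/s.

32 m/s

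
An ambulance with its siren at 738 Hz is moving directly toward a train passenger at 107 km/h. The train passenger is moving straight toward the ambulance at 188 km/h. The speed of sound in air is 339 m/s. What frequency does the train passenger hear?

934 Hz

107 km/h = 29.72 m/s; 188 km/h = 52.22 m/s.
Both move, so f' = f · (v + v_o)/(v − v_s).
f' = 738 × (339 + 52.22)/(339 − 29.72) = 738 × 391.22/309.28 ≈ 934 Hz.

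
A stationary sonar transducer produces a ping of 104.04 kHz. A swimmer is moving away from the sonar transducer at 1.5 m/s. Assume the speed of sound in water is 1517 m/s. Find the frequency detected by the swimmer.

Only the observer moves, away from the source, so f' = f · (v − v_o)/v.
f' = 104.04 × (1517 − 1.5)/1517 = 104.04 × 1515.5/1517 ≈ 103.9 kHz.

103.9 kHz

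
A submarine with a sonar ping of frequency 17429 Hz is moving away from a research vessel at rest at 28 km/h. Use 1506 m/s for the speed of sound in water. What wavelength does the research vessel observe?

28 km/h = 7.778 m/s.
With the source moving away from a stationary observer, f' = f · v/(v + v_s).
f' = 17429 × 1506/(1506 + 7.778) ≈ 17339 Hz.
λ' = v/f' = 1506/17339.4 ≈ 8.7 cm.

8.7 cm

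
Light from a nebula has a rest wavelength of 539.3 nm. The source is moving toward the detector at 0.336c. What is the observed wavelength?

Relativistic Doppler for wavelength: λ' = λ₀ · √((1 − β)/(1 + β)).
λ' = 539.3 × √(0.6640/1.3360) = 539.3 × 0.70499 ≈ 380.2 nm.

380.2 nm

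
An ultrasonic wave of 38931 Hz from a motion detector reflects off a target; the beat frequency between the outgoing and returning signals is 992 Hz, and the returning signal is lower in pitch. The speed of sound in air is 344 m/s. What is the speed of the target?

Double Doppler shift off a moving reflector: f₂ = f₀ · (v + u)/(v − u) (u > 0 toward emitter).
Returning signal is lower, so f₂ = f₀ − Δf = 38931 − 992 = 37939 Hz.
Rearranging, u = v · (f₂ − f₀)/(f₂ + f₀) = 344 × -992/76870 ≈ -4.4 m/s.
So the target is moving at 4.4 m/s away from the emitter.

4.4 m/s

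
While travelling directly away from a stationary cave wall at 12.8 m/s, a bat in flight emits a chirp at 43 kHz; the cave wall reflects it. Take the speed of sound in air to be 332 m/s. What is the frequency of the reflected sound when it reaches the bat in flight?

39.8 kHz

The cave wall receives the sound from a moving source: f₁ = f₀ · v/(v + v_e) = 43 × 332/344.8 ≈ 41.4 kHz.
On the return leg the bat in flight is a moving observer: f₂ = f₁ · (v − v_e)/v = 41.4 × 319.2/332 ≈ 39.8 kHz.
Equivalently f₂ = f₀ · (v − v_e)/(v + v_e).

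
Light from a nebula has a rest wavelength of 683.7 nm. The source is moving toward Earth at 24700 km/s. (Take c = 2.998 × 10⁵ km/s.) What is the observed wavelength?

β = v/c = 24700/299800 = 0.0824.
Relativistic Doppler for wavelength: λ' = λ₀ · √((1 − β)/(1 + β)).
λ' = 683.7 × √(0.9176/1.0824) = 683.7 × 0.92074 ≈ 629.5 nm.

629.5 nm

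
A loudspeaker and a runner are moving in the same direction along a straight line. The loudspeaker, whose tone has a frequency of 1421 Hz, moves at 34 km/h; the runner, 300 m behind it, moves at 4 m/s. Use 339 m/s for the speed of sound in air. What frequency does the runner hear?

34 km/h = 9.444 m/s.
The runner is behind, so the loudspeaker is moving away from it while the runner is moving toward the loudspeaker.
With source receding and observer approaching, f' = f · (v + v_o)/(v + v_s).
f' = 1421 × (339 + 4)/(339 + 9.444) = 1421 × 343/348.44 ≈ 1399 Hz.

1399 Hz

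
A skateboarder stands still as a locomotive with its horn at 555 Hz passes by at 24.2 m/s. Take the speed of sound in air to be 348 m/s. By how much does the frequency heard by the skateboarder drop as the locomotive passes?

77.6 Hz

Approaching: f₁ = f · v/(v − v_s) = 555 × 348/323.8 ≈ 596.5 Hz.
Receding: f₂ = f · v/(v + v_s) = 555 × 348/372.2 ≈ 518.9 Hz.
Drop: f₁ − f₂ = 2f·v·v_s/(v² − v_s²) = 2 × 555 × 348 × 24.2/(348² − 24.2²) ≈ 77.6 Hz.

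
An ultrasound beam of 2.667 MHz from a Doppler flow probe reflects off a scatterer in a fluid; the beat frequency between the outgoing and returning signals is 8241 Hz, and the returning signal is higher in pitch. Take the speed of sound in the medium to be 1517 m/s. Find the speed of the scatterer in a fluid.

2.34 m/s

Double Doppler shift off a moving reflector: f₂ = f₀ · (v + u)/(v − u) (u > 0 toward emitter).
Returning signal is higher, so f₂ = f₀ + Δf = 2667000 + 8241 = 2675241 Hz.
Rearranging, u = v · (f₂ − f₀)/(f₂ + f₀) = 1517 × 8241/5342241 ≈ 2.34 m/s.
So the scatterer in a fluid is moving at 2.34 m/s toward the emitter.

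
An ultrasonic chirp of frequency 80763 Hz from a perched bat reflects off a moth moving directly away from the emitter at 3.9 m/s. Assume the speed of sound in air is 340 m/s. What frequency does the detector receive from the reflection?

78931 Hz

At the moth (a moving observer), f₁ = f₀ · (v − u)/v = 80763 × 336.1/340 ≈ 79837 Hz.
The reflection then acts as a moving source: f₂ = f₁ · v/(v + u) ≈ 78931 Hz.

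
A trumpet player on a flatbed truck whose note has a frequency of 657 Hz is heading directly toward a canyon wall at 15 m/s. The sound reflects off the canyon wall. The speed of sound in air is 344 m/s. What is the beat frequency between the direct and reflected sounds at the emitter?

The canyon wall receives the sound from a moving source: f₁ = f₀ · v/(v − v_e) = 657 × 344/329 ≈ 687.0 Hz.
On the return leg the trumpet player on a flatbed truck is a moving observer: f₂ = f₁ · (v + v_e)/v = 687.0 × 359/344 ≈ 716.9 Hz.
Equivalently f₂ = f₀ · (v + v_e)/(v − v_e).
Beat against the emitted tone: |f₂ − f₀| = 2v_e·f₀/(v − v_e) = 2 × 15 × 657/329 ≈ 59.9 Hz.

59.9 Hz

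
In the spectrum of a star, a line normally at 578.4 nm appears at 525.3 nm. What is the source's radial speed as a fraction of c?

λ'/λ₀ = 0.9082 < 1 (blueshift), so the source is approaching.
λ'/λ₀ = √((1 − β)/(1 + β)) for an approaching source ⇒ β = (1 − r²)/(1 + r²) with r = λ'/λ₀.
β = (1 − 0.8248)/(1 + 0.8248) ≈ 0.096.

0.096c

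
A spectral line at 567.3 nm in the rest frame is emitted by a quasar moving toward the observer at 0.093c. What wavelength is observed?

516.8 nm

Relativistic Doppler for wavelength: λ' = λ₀ · √((1 − β)/(1 + β)).
λ' = 567.3 × √(0.9070/1.0930) = 567.3 × 0.91095 ≈ 516.8 nm.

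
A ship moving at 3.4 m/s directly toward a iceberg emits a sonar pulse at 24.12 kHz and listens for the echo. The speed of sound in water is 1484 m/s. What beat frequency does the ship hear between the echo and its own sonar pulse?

The iceberg receives the sound from a moving source: f₁ = f₀ · v/(v − v_e) = 24.12 × 1484/1480.6 ≈ 24.1754 kHz.
On the return leg the ship is a moving observer: f₂ = f₁ · (v + v_e)/v = 24.1754 × 1487.4/1484 ≈ 24.2308 kHz.
Equivalently f₂ = f₀ · (v + v_e)/(v − v_e).
Beat against the emitted tone (with f₀ = 24120 Hz): |f₂ − f₀| = 2v_e·f₀/(v − v_e) = 2 × 3.4 × 24120/1480.6 ≈ 111 Hz.

111 Hz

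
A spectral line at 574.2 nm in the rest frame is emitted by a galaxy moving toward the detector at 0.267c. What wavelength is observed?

436.7 nm

Relativistic Doppler for wavelength: λ' = λ₀ · √((1 − β)/(1 + β)).
λ' = 574.2 × √(0.7330/1.2670) = 574.2 × 0.76061 ≈ 436.7 nm.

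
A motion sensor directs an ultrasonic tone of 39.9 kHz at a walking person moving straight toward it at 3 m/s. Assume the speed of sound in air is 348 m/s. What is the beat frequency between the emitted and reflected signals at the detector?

694 Hz

The walking person first receives the wave as a moving observer: f₁ = f₀ · (v + u)/v = 39.9 × (348 + 3)/348 ≈ 40.244 kHz.
The reflection then acts as a moving source: f₂ = f₁ · v/(v − u) ≈ 40.594 kHz.
Equivalently f₂ = f₀ · (v + u)/(v − u).
Beat frequency (with f₀ = 39900 Hz): |f₂ − f₀| = 2u·f₀/(v − u) = 2 × 3 × 39900/345 ≈ 694 Hz.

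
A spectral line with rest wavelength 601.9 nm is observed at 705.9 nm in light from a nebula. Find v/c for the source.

λ'/λ₀ = 1.1728 > 1 (redshift), so the source is receding.
λ'/λ₀ = √((1 + β)/(1 − β)) for a receding source ⇒ β = (r² − 1)/(r² + 1) with r = λ'/λ₀.
β = (1.3754 − 1)/(1.3754 + 1) ≈ 0.158.

0.158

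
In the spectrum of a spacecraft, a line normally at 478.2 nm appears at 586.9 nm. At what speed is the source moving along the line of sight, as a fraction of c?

0.202

λ'/λ₀ = 1.2273 > 1 (redshift), so the source is receding.
λ'/λ₀ = √((1 + β)/(1 − β)) for a receding source ⇒ β = (r² − 1)/(r² + 1) with r = λ'/λ₀.
β = (1.5063 − 1)/(1.5063 + 1) ≈ 0.202.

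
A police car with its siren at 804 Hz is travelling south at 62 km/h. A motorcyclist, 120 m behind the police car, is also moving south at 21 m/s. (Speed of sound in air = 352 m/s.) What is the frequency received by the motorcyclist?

812 Hz

62 km/h = 17.22 m/s.
The motorcyclist is behind, so the police car is moving away from it while the motorcyclist is moving toward the police car.
General Doppler shift: f' = f · (v + v_o)/(v + v_s).
f' = 804 × (352 + 21)/(352 + 17.22) = 804 × 373/369.22 ≈ 812 Hz.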